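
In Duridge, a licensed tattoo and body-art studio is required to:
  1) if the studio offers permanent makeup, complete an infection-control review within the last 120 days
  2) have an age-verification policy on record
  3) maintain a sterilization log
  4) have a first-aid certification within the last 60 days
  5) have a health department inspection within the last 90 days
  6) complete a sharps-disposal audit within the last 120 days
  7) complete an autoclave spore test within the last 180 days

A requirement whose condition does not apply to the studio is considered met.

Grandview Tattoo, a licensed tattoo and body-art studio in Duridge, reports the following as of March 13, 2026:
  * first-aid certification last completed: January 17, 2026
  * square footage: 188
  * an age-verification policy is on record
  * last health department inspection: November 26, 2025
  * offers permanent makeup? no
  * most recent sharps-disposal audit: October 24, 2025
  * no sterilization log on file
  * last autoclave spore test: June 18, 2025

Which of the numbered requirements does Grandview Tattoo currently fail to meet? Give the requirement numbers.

3, 5, 6, 7

1. condition 'offers permanent makeup' does not hold → requirement n/a → met
2. age-verification policy present → met
3. sterilization log absent → not met
4. first-aid certification 55 days ago vs limit 60 → met
5. health department inspection 107 days ago vs limit 90 → not met
6. sharps-disposal audit 140 days ago vs limit 120 → not met
7. autoclave spore test 268 days ago vs limit 180 → not met
Not met: 3, 5, 6, 7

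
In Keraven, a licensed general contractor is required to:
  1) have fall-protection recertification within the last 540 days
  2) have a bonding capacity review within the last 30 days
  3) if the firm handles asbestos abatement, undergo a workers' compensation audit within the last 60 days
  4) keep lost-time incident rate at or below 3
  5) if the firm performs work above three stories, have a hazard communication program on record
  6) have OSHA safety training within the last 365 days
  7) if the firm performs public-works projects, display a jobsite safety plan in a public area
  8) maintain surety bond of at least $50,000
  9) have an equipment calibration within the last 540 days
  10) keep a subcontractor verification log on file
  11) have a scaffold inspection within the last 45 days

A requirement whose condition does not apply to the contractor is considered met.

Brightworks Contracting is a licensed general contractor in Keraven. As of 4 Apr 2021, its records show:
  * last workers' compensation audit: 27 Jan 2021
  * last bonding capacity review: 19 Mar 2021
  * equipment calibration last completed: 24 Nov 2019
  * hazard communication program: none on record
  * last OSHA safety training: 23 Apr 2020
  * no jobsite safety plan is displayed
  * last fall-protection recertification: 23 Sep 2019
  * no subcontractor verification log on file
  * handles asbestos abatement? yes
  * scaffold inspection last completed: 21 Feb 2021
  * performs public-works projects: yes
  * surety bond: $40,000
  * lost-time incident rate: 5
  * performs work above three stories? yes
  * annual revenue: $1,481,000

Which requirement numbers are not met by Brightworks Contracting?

1. fall-protection recertification 559 days ago vs limit 540 → not met
2. bonding capacity review 16 days ago vs limit 30 → met
3. condition 'handles asbestos abatement' holds; workers' compensation audit 67 days ago vs limit 60 → not met
4. lost-time incident rate 5 > 3 → not met
5. condition 'performs work above three stories' holds; hazard communication program absent → not met
6. OSHA safety training 346 days ago vs limit 365 → met
7. condition 'performs public-works projects' holds; jobsite safety plan absent → not met
8. surety bond $40,000 < $50,000 → not met
9. equipment calibration 497 days ago vs limit 540 → met
10. subcontractor verification log absent → not met
11. scaffold inspection 42 days ago vs limit 45 → met
Not met: 1, 3, 4, 5, 7, 8, 10

1, 3, 4, 5, 7, 8, 10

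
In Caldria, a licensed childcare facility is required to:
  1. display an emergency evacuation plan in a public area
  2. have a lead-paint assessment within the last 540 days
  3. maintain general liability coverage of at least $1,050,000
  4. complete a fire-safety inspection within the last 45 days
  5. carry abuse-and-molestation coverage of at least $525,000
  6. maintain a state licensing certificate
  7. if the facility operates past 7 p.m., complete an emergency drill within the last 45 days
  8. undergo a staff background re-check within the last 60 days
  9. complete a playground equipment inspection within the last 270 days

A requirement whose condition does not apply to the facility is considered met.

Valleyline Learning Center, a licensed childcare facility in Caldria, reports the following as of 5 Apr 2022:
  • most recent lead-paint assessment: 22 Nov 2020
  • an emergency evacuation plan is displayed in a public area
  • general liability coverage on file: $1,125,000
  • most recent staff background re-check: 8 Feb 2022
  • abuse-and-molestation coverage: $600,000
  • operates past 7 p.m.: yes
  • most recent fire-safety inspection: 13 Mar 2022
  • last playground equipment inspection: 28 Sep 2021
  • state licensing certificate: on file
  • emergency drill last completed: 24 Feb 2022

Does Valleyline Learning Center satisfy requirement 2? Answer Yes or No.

Yes

2. lead-paint assessment 499 days ago vs limit 540 → met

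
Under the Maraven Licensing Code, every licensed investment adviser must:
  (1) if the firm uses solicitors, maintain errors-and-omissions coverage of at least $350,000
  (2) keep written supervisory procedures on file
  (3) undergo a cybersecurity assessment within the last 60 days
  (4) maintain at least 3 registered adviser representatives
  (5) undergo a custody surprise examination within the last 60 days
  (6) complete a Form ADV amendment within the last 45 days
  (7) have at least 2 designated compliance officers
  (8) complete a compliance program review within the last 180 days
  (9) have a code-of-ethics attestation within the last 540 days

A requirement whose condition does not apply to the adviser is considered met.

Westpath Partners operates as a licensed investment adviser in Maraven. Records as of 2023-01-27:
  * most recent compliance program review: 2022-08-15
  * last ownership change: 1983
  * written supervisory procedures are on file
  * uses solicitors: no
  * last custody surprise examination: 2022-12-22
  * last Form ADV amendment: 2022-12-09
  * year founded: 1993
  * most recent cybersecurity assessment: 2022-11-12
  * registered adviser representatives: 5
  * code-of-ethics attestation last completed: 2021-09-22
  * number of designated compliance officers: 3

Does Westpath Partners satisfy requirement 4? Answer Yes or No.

4. registered adviser representatives 5 ≥ 3 → met

Yes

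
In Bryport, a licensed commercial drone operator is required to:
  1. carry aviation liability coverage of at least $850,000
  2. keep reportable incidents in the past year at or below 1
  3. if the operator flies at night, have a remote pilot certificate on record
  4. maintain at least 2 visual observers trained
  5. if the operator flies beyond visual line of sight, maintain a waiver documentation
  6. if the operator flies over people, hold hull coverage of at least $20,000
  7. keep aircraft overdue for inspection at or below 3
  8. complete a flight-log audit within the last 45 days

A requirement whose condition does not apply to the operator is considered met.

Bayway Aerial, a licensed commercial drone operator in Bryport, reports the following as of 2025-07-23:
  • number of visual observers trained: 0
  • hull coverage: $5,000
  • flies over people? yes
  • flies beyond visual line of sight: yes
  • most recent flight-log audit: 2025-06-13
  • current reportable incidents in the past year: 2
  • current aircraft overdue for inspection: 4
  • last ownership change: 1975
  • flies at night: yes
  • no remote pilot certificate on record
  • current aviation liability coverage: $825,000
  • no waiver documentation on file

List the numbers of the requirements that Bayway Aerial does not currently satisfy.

1. aviation liability coverage $825,000 < $850,000 → not met
2. reportable incidents in the past year 2 > 1 → not met
3. condition 'flies at night' holds; remote pilot certificate absent → not met
4. visual observers trained 0 < 2 → not met
5. condition 'flies beyond visual line of sight' holds; waiver documentation absent → not met
6. condition 'flies over people' holds; hull coverage $5,000 < $20,000 → not met
7. aircraft overdue for inspection 4 > 3 → not met
8. flight-log audit 40 days ago vs limit 45 → met
Not met: 1, 2, 3, 4, 5, 6, 7

1, 2, 3, 4, 5, 6, 7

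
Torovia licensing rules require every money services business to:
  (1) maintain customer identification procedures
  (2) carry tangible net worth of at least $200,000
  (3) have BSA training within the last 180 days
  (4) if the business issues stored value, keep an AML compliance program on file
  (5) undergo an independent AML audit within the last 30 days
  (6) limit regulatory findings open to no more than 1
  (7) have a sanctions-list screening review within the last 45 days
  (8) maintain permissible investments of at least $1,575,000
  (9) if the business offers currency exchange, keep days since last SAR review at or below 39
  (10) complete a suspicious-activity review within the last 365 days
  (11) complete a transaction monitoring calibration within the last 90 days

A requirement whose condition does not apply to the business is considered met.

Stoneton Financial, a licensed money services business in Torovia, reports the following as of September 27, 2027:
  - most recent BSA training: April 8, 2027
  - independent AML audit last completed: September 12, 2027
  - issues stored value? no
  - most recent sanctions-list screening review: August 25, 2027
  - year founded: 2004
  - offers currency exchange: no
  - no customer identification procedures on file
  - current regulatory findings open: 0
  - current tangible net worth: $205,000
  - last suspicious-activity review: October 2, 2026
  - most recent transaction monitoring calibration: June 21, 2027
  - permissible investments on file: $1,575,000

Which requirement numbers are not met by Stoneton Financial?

1. customer identification procedures absent → not met
2. tangible net worth $205,000 ≥ $200,000 → met
3. BSA training 172 days ago vs limit 180 → met
4. condition 'issues stored value' does not hold → requirement n/a → met
5. independent AML audit 15 days ago vs limit 30 → met
6. regulatory findings open 0 ≤ 1 → met
7. sanctions-list screening review 33 days ago vs limit 45 → met
8. permissible investments $1,575,000 ≥ $1,575,000 → met
9. condition 'offers currency exchange' does not hold → requirement n/a → met
10. suspicious-activity review 360 days ago vs limit 365 → met
11. transaction monitoring calibration 98 days ago vs limit 90 → not met
Not met: 1, 11

1, 11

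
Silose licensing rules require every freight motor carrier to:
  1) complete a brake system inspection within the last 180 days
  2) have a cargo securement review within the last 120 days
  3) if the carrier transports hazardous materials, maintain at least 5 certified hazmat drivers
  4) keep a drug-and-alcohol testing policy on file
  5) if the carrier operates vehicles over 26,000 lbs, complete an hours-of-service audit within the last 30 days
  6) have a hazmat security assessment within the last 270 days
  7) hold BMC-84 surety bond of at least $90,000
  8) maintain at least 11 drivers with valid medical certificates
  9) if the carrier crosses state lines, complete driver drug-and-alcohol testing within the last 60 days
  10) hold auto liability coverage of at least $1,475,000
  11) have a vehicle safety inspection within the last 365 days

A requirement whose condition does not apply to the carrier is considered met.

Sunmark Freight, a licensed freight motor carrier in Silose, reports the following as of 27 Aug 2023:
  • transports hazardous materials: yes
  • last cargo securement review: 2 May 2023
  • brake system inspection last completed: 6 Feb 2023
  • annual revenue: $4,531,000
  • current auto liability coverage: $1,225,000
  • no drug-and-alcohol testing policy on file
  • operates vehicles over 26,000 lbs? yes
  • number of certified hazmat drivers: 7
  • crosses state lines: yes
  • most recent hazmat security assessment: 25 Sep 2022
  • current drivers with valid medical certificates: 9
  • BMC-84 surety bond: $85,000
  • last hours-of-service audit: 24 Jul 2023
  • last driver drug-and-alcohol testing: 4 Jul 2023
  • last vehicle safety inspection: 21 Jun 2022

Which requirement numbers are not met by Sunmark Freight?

1, 4, 5, 6, 7, 8, 10, 11

1. brake system inspection 202 days ago vs limit 180 → not met
2. cargo securement review 117 days ago vs limit 120 → met
3. condition 'transports hazardous materials' holds; certified hazmat drivers 7 ≥ 5 → met
4. drug-and-alcohol testing policy absent → not met
5. condition 'operates vehicles over 26,000 lbs' holds; hours-of-service audit 34 days ago vs limit 30 → not met
6. hazmat security assessment 336 days ago vs limit 270 → not met
7. BMC-84 surety bond $85,000 < $90,000 → not met
8. drivers with valid medical certificates 9 < 11 → not met
9. condition 'crosses state lines' holds; driver drug-and-alcohol testing 54 days ago vs limit 60 → met
10. auto liability coverage $1,225,000 < $1,475,000 → not met
11. vehicle safety inspection 432 days ago vs limit 365 → not met
Not met: 1, 4, 5, 6, 7, 8, 10, 11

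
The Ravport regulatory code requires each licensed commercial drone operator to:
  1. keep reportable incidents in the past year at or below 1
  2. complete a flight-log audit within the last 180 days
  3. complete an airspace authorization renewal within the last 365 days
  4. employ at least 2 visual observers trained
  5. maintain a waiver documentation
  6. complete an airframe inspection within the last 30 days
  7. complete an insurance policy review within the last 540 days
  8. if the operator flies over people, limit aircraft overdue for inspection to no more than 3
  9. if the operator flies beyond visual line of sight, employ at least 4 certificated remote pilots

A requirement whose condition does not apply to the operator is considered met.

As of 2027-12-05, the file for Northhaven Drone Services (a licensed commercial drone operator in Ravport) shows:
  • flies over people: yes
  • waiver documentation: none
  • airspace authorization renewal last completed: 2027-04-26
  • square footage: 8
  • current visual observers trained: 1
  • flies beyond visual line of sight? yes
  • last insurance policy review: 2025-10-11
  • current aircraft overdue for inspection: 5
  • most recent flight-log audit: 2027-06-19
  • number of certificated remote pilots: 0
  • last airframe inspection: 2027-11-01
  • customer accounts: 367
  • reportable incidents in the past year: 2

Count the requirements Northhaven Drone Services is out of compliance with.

7

1. reportable incidents in the past year 2 > 1 → not met
2. flight-log audit 169 days ago vs limit 180 → met
3. airspace authorization renewal 223 days ago vs limit 365 → met
4. visual observers trained 1 < 2 → not met
5. waiver documentation absent → not met
6. airframe inspection 34 days ago vs limit 30 → not met
7. insurance policy review 785 days ago vs limit 540 → not met
8. condition 'flies over people' holds; aircraft overdue for inspection 5 > 3 → not met
9. condition 'flies beyond visual line of sight' holds; certificated remote pilots 0 < 4 → not met
Not met: 7 of 9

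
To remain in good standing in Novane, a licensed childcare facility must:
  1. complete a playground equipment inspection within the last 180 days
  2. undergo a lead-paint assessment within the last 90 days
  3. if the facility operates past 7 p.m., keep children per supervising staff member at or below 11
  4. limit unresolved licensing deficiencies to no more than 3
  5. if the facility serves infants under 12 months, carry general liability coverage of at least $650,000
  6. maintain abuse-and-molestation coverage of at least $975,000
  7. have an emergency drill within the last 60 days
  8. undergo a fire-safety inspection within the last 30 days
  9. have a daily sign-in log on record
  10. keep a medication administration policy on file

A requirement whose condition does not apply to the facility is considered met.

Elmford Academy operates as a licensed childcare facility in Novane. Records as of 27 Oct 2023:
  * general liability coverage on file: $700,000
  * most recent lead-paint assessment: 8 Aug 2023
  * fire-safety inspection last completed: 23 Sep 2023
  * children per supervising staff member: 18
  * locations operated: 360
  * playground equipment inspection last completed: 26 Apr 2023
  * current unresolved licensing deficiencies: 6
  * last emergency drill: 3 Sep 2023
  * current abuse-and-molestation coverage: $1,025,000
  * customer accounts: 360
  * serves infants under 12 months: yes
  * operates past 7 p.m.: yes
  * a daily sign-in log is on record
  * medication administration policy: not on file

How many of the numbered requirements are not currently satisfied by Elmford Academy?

5

1. playground equipment inspection 184 days ago vs limit 180 → not met
2. lead-paint assessment 80 days ago vs limit 90 → met
3. condition 'operates past 7 p.m.' holds; children per supervising staff member 18 > 11 → not met
4. unresolved licensing deficiencies 6 > 3 → not met
5. condition 'serves infants under 12 months' holds; general liability coverage $700,000 ≥ $650,000 → met
6. abuse-and-molestation coverage $1,025,000 ≥ $975,000 → met
7. emergency drill 54 days ago vs limit 60 → met
8. fire-safety inspection 34 days ago vs limit 30 → not met
9. daily sign-in log present → met
10. medication administration policy absent → not met
Not met: 5 of 10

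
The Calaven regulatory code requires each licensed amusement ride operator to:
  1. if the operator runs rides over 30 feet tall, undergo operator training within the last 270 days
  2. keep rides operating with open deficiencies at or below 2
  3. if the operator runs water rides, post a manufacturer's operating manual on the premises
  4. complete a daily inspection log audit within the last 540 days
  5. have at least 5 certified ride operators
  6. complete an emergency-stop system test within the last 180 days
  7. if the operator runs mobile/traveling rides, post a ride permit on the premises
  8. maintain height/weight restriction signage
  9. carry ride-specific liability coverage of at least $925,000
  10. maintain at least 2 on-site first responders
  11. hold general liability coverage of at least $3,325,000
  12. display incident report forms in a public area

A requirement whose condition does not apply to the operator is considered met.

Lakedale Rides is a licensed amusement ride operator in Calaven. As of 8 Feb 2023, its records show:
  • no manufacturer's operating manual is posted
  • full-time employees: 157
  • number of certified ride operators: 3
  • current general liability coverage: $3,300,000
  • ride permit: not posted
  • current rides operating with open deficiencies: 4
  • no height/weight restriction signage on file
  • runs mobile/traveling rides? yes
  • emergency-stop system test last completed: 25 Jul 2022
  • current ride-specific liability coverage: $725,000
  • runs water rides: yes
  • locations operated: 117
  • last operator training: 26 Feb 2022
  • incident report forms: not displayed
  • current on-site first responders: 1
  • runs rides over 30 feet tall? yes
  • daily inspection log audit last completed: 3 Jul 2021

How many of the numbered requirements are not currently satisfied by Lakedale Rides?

12

1. condition 'runs rides over 30 feet tall' holds; operator training 347 days ago vs limit 270 → not met
2. rides operating with open deficiencies 4 > 2 → not met
3. condition 'runs water rides' holds; manufacturer's operating manual absent → not met
4. daily inspection log audit 585 days ago vs limit 540 → not met
5. certified ride operators 3 < 5 → not met
6. emergency-stop system test 198 days ago vs limit 180 → not met
7. condition 'runs mobile/traveling rides' holds; ride permit absent → not met
8. height/weight restriction signage absent → not met
9. ride-specific liability coverage $725,000 < $925,000 → not met
10. on-site first responders 1 < 2 → not met
11. general liability coverage $3,300,000 < $3,325,000 → not met
12. incident report forms absent → not met
Not met: 12 of 12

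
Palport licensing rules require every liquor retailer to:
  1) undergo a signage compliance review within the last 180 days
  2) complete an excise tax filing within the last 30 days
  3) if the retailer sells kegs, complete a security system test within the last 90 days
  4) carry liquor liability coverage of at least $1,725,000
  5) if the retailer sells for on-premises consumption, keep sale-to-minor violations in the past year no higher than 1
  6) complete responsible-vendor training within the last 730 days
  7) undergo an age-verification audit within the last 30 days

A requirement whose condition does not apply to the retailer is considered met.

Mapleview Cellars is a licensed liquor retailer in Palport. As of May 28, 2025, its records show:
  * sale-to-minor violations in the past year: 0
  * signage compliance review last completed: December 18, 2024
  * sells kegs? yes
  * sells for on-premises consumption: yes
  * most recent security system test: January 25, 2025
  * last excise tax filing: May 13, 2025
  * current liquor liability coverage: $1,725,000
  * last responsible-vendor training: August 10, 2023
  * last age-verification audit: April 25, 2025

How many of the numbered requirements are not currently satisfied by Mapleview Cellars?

2

1. signage compliance review 161 days ago vs limit 180 → met
2. excise tax filing 15 days ago vs limit 30 → met
3. condition 'sells kegs' holds; security system test 123 days ago vs limit 90 → not met
4. liquor liability coverage $1,725,000 ≥ $1,725,000 → met
5. condition 'sells for on-premises consumption' holds; sale-to-minor violations in the past year 0 ≤ 1 → met
6. responsible-vendor training 657 days ago vs limit 730 → met
7. age-verification audit 33 days ago vs limit 30 → not met
Not met: 2 of 7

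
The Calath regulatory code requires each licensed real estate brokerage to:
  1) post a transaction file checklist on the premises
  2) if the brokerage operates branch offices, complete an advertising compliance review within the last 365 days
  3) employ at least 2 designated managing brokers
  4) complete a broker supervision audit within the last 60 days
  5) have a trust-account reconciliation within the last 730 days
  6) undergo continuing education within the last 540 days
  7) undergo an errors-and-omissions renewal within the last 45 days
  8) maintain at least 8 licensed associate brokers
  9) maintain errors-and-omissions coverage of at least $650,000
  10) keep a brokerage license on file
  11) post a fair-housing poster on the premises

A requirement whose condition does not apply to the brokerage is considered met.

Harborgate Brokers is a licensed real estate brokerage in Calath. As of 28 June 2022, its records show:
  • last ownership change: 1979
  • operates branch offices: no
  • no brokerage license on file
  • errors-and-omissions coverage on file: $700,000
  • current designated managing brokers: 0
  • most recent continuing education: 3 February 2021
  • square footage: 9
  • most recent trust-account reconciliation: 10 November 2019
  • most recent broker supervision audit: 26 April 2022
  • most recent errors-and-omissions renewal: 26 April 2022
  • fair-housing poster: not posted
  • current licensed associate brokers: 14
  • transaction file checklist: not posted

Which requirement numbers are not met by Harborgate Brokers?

1, 3, 4, 5, 7, 10, 11

1. transaction file checklist absent → not met
2. condition 'operates branch offices' does not hold → requirement n/a → met
3. designated managing brokers 0 < 2 → not met
4. broker supervision audit 63 days ago vs limit 60 → not met
5. trust-account reconciliation 961 days ago vs limit 730 → not met
6. continuing education 510 days ago vs limit 540 → met
7. errors-and-omissions renewal 63 days ago vs limit 45 → not met
8. licensed associate brokers 14 ≥ 8 → met
9. errors-and-omissions coverage $700,000 ≥ $650,000 → met
10. brokerage license absent → not met
11. fair-housing poster absent → not met
Not met: 1, 3, 4, 5, 7, 10, 11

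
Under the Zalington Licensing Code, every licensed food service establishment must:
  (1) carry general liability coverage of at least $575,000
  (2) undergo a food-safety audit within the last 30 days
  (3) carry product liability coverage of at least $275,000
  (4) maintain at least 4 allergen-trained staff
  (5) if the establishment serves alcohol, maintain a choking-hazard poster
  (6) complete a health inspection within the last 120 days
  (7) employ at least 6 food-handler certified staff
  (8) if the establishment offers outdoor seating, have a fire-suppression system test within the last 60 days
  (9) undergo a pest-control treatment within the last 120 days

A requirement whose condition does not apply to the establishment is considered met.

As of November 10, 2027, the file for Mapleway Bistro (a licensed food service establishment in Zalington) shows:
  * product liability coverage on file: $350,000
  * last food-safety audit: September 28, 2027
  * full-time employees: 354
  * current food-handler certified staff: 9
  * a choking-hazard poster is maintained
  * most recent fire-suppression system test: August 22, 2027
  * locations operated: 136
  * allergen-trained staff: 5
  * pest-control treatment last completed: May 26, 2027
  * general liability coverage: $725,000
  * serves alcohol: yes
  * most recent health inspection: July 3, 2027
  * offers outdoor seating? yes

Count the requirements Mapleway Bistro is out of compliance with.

1. general liability coverage $725,000 ≥ $575,000 → met
2. food-safety audit 43 days ago vs limit 30 → not met
3. product liability coverage $350,000 ≥ $275,000 → met
4. allergen-trained staff 5 ≥ 4 → met
5. condition 'serves alcohol' holds; choking-hazard poster present → met
6. health inspection 130 days ago vs limit 120 → not met
7. food-handler certified staff 9 ≥ 6 → met
8. condition 'offers outdoor seating' holds; fire-suppression system test 80 days ago vs limit 60 → not met
9. pest-control treatment 168 days ago vs limit 120 → not met
Not met: 4 of 9

4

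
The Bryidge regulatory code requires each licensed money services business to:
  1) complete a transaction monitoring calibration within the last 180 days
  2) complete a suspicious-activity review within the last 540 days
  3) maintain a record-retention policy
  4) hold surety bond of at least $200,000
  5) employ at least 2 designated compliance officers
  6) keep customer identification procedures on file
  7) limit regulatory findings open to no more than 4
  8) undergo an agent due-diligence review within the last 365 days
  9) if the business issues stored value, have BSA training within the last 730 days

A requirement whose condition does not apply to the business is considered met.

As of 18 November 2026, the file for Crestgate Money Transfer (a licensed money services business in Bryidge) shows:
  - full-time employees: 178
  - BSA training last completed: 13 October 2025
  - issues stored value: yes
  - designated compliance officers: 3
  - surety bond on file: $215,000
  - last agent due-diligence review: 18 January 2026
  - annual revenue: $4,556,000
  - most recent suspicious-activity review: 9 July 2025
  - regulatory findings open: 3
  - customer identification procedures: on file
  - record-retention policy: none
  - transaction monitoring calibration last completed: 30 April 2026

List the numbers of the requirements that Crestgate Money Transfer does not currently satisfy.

1, 3

1. transaction monitoring calibration 202 days ago vs limit 180 → not met
2. suspicious-activity review 497 days ago vs limit 540 → met
3. record-retention policy absent → not met
4. surety bond $215,000 ≥ $200,000 → met
5. designated compliance officers 3 ≥ 2 → met
6. customer identification procedures present → met
7. regulatory findings open 3 ≤ 4 → met
8. agent due-diligence review 304 days ago vs limit 365 → met
9. condition 'issues stored value' holds; BSA training 401 days ago vs limit 730 → met
Not met: 1, 3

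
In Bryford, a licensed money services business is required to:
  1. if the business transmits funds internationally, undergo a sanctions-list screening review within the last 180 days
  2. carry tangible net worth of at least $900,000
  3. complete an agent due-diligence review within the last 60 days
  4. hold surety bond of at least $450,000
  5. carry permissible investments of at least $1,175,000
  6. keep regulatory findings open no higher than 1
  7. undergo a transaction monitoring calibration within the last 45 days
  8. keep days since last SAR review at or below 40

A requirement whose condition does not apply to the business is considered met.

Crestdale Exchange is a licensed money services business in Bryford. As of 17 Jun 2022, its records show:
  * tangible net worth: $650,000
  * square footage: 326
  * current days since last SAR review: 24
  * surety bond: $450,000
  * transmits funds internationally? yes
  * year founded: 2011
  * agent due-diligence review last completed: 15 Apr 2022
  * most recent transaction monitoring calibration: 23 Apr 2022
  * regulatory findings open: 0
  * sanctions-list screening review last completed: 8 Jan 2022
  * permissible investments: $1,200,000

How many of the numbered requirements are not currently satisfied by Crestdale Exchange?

1. condition 'transmits funds internationally' holds; sanctions-list screening review 160 days ago vs limit 180 → met
2. tangible net worth $650,000 < $900,000 → not met
3. agent due-diligence review 63 days ago vs limit 60 → not met
4. surety bond $450,000 ≥ $450,000 → met
5. permissible investments $1,200,000 ≥ $1,175,000 → met
6. regulatory findings open 0 ≤ 1 → met
7. transaction monitoring calibration 55 days ago vs limit 45 → not met
8. days since last SAR review 24 ≤ 40 → met
Not met: 3 of 8

3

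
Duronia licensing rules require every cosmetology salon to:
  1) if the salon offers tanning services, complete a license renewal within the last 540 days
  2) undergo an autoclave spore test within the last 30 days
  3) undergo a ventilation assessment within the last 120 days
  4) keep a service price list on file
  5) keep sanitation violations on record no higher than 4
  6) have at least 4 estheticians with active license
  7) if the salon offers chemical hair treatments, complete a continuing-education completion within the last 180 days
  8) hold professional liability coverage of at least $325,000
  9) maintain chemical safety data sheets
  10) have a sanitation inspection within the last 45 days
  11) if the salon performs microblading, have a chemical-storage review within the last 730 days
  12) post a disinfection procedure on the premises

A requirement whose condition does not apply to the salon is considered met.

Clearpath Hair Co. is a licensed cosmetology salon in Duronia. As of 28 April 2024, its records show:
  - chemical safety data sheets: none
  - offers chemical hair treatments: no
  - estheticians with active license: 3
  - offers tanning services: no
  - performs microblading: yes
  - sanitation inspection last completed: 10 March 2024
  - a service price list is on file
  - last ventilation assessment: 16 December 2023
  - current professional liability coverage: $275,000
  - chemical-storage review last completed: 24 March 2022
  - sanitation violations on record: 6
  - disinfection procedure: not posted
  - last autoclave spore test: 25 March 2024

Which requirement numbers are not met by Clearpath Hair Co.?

2, 3, 5, 6, 8, 9, 10, 11, 12

1. condition 'offers tanning services' does not hold → requirement n/a → met
2. autoclave spore test 34 days ago vs limit 30 → not met
3. ventilation assessment 134 days ago vs limit 120 → not met
4. service price list present → met
5. sanitation violations on record 6 > 4 → not met
6. estheticians with active license 3 < 4 → not met
7. condition 'offers chemical hair treatments' does not hold → requirement n/a → met
8. professional liability coverage $275,000 < $325,000 → not met
9. chemical safety data sheets absent → not met
10. sanitation inspection 49 days ago vs limit 45 → not met
11. condition 'performs microblading' holds; chemical-storage review 766 days ago vs limit 730 → not met
12. disinfection procedure absent → not met
Not met: 2, 3, 5, 6, 8, 9, 10, 11, 12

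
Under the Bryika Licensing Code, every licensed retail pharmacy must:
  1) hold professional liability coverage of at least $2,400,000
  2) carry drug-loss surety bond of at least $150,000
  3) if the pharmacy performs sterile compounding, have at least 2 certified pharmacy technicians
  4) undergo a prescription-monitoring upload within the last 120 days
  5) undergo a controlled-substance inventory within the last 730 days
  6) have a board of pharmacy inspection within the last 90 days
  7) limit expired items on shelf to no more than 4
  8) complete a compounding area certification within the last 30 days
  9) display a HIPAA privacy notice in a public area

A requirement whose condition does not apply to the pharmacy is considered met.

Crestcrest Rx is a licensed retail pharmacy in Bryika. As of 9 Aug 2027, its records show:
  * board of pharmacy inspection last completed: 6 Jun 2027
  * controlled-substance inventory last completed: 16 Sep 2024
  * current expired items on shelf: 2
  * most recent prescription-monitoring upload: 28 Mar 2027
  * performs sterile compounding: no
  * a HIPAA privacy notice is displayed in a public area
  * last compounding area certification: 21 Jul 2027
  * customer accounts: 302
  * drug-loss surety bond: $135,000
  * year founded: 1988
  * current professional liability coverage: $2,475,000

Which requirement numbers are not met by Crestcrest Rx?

1. professional liability coverage $2,475,000 ≥ $2,400,000 → met
2. drug-loss surety bond $135,000 < $150,000 → not met
3. condition 'performs sterile compounding' does not hold → requirement n/a → met
4. prescription-monitoring upload 134 days ago vs limit 120 → not met
5. controlled-substance inventory 1057 days ago vs limit 730 → not met
6. board of pharmacy inspection 64 days ago vs limit 90 → met
7. expired items on shelf 2 ≤ 4 → met
8. compounding area certification 19 days ago vs limit 30 → met
9. HIPAA privacy notice present → met
Not met: 2, 4, 5

2, 4, 5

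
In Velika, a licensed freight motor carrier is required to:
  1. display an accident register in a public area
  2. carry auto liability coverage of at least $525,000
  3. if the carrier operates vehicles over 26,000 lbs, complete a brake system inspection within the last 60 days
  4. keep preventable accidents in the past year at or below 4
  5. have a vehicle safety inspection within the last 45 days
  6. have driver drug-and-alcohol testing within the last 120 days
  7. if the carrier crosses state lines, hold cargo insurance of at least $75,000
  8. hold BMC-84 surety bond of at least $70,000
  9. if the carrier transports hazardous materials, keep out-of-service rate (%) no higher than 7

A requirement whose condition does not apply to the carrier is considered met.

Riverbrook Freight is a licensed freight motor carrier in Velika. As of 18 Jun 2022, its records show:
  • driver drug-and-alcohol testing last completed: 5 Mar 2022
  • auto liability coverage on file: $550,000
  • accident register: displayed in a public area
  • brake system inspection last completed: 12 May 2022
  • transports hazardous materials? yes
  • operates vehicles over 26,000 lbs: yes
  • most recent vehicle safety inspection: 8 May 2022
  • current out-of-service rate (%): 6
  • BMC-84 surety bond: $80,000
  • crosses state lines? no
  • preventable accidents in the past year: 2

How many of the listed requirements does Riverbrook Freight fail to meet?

0

1. accident register present → met
2. auto liability coverage $550,000 ≥ $525,000 → met
3. condition 'operates vehicles over 26,000 lbs' holds; brake system inspection 37 days ago vs limit 60 → met
4. preventable accidents in the past year 2 ≤ 4 → met
5. vehicle safety inspection 41 days ago vs limit 45 → met
6. driver drug-and-alcohol testing 105 days ago vs limit 120 → met
7. condition 'crosses state lines' does not hold → requirement n/a → met
8. BMC-84 surety bond $80,000 ≥ $70,000 → met
9. condition 'transports hazardous materials' holds; out-of-service rate (%) 6 ≤ 7 → met
Not met: 0 of 9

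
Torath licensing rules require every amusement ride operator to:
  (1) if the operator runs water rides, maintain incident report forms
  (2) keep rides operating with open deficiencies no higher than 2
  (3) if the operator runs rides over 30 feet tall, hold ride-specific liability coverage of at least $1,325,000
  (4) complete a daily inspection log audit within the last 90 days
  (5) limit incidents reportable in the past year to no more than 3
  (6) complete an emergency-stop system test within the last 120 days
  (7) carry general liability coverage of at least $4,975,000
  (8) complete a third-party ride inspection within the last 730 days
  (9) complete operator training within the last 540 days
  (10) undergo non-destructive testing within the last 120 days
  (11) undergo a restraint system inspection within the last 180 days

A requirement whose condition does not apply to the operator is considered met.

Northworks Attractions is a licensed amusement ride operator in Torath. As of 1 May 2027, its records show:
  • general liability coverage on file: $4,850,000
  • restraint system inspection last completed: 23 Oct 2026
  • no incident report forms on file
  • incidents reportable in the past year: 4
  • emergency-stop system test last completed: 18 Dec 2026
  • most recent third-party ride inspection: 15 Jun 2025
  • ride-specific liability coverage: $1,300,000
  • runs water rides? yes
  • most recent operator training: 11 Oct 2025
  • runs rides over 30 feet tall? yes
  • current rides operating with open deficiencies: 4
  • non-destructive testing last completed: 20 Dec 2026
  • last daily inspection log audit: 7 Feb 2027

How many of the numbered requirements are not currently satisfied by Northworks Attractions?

1. condition 'runs water rides' holds; incident report forms absent → not met
2. rides operating with open deficiencies 4 > 2 → not met
3. condition 'runs rides over 30 feet tall' holds; ride-specific liability coverage $1,300,000 < $1,325,000 → not met
4. daily inspection log audit 83 days ago vs limit 90 → met
5. incidents reportable in the past year 4 > 3 → not met
6. emergency-stop system test 134 days ago vs limit 120 → not met
7. general liability coverage $4,850,000 < $4,975,000 → not met
8. third-party ride inspection 685 days ago vs limit 730 → met
9. operator training 567 days ago vs limit 540 → not met
10. non-destructive testing 132 days ago vs limit 120 → not met
11. restraint system inspection 190 days ago vs limit 180 → not met
Not met: 9 of 11

9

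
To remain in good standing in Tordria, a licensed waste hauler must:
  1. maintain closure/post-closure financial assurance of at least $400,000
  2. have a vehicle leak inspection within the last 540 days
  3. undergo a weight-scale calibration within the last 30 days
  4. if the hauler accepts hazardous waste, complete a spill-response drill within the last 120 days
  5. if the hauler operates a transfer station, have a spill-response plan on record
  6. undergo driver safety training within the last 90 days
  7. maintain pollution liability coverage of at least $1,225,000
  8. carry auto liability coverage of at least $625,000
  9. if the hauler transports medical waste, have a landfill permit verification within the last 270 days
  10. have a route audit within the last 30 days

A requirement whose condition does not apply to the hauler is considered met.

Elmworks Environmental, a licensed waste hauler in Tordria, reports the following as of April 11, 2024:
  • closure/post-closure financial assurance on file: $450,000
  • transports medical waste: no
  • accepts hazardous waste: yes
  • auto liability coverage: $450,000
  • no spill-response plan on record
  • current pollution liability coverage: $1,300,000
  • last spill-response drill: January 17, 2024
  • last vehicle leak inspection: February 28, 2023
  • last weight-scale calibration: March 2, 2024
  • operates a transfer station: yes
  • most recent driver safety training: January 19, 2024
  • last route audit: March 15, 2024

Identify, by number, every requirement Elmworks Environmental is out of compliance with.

3, 5, 8

1. closure/post-closure financial assurance $450,000 ≥ $400,000 → met
2. vehicle leak inspection 408 days ago vs limit 540 → met
3. weight-scale calibration 40 days ago vs limit 30 → not met
4. condition 'accepts hazardous waste' holds; spill-response drill 85 days ago vs limit 120 → met
5. condition 'operates a transfer station' holds; spill-response plan absent → not met
6. driver safety training 83 days ago vs limit 90 → met
7. pollution liability coverage $1,300,000 ≥ $1,225,000 → met
8. auto liability coverage $450,000 < $625,000 → not met
9. condition 'transports medical waste' does not hold → requirement n/a → met
10. route audit 27 days ago vs limit 30 → met
Not met: 3, 5, 8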